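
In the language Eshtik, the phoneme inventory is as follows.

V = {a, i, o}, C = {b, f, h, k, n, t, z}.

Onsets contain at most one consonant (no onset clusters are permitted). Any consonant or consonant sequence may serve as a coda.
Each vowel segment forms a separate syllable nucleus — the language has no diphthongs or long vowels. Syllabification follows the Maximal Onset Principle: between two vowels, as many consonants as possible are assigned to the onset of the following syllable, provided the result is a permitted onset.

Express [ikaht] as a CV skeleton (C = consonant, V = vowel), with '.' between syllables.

V.CVCC

Vowels present: i, a; each is a nucleus, giving 2 syllables.
/i…a/ gap (V1→V2): just /k/ — single C goes to the following onset.
So the parse is i.kaht.
Mapping each syllable to C/V: /i/ → V, /kaht/ → CVCC.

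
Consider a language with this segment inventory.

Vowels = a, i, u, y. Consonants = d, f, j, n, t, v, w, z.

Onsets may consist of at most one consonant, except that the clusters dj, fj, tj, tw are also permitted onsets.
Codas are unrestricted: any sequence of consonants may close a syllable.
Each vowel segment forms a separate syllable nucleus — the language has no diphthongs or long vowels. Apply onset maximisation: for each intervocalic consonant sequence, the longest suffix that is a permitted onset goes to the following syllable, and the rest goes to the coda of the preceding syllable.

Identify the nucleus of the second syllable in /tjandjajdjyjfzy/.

a

Vowels present: a, a, y, y; each is a nucleus, giving 4 syllables.
The second nucleus (vowel 2 from the left) is /a/.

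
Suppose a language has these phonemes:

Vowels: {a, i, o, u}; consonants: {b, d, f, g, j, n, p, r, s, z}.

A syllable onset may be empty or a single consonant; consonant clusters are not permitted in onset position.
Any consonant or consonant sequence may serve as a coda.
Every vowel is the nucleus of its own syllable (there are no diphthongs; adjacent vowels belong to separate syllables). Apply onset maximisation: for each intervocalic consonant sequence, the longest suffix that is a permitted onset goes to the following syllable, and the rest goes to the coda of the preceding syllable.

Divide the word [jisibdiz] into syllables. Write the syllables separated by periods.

The vowels are i, i, i — 3 nuclei, so 3 syllables.
/i…i/ gap (V1→V2): /s/ → onset of the next syllable (single consonants are always licit onsets).
/i…i/ gap (V2→V3): /bd/ — longest licit onset from the right is /d/, leaving /b/ as coda.

ji.sib.diz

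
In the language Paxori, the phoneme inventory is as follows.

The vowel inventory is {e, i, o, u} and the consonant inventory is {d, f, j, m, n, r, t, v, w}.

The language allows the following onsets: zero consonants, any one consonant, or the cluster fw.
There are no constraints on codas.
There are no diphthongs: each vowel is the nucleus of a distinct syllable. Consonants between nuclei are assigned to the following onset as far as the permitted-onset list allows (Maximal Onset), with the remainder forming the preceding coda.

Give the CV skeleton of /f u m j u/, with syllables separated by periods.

Nuclei (vowels): u, u → 2 syllables.
σ1/σ2 boundary: cluster /mj/ — the longest permitted-onset suffix is /j/; onset = /j/, preceding coda = /m/.
Syllabification: fum.ju.
Mapping each syllable to C/V: /fum/ → CVC, /ju/ → CV.

CVC.CV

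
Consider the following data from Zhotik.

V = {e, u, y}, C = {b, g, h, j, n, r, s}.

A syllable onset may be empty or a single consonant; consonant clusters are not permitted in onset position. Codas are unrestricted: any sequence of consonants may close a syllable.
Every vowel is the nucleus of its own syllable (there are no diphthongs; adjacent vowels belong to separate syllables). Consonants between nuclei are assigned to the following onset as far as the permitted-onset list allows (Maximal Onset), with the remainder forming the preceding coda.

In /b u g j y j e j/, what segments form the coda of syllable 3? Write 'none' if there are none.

j

Nuclei (vowels): u, y, e → 3 syllables.
/u…y/ gap (V1→V2): /gj/ splits as /g/ + /j/ (/j/ is the longest suffix that is a licit onset).
/y…e/ gap (V2→V3): /j/ → onset of the next syllable (single consonants are always licit onsets).
Syllabification: bug.jy.jej.
Syllable 3 is /jej/: onset /j/, nucleus /e/, coda /j/.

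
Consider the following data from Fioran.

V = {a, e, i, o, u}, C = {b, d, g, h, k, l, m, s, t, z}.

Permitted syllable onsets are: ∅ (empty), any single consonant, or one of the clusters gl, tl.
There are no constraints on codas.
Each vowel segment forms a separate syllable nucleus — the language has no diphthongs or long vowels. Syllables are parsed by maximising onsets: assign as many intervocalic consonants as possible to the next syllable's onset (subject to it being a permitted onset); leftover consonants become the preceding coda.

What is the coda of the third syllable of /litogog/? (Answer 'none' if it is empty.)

Vowels present: i, o, o; each is a nucleus, giving 3 syllables.
σ1/σ2 boundary: /t/ → onset of the next syllable (single consonants are always licit onsets).
σ2/σ3 boundary: /g/ is a single consonant, so it becomes the next onset.
Syllabification: li.to.gog.
Syllable 3 is /gog/: onset /g/, nucleus /o/, coda /g/.

g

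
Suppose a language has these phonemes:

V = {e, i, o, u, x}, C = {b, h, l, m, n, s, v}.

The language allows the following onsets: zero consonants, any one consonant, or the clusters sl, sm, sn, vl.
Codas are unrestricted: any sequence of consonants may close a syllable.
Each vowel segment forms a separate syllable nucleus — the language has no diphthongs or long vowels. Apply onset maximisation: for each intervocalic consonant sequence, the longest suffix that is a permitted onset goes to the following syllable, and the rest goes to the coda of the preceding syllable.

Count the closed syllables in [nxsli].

0

The vowels are x, i — 2 nuclei, so 2 syllables.
σ1/σ2 boundary: /sl/ is a licit onset in full, so it all attaches to the next syllable.
Result: nx.sli.
Classifying each syllable: /nx/ (open), /sli/ (open).
Closed syllables: 0.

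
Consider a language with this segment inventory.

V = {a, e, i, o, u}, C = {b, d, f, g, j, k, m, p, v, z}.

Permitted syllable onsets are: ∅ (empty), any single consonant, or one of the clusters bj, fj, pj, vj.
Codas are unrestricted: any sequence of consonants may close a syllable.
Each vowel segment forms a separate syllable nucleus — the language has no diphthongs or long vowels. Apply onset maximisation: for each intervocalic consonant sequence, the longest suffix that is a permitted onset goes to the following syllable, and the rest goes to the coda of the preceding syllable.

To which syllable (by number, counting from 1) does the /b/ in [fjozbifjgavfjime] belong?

Nuclei (vowels): o, i, a, i, e → 5 syllables.
/o…i/ gap (V1→V2): /zb/; trying suffixes from longest down, /b/ is the first permitted one, so coda /z/ | onset /b/.
/i…a/ gap (V2→V3): /fjg/; trying suffixes from longest down, /g/ is the first permitted one, so coda /fj/ | onset /g/.
/a…i/ gap (V3→V4): /vfj/ — longest licit onset from the right is /fj/, leaving /v/ as coda.
/i…e/ gap (V4→V5): /m/ is a single consonant, so it becomes the next onset.
Syllabification: fjoz.bifj.gav.fji.me.
The /b/ is in the onset of syllable 2 (/bifj/).

2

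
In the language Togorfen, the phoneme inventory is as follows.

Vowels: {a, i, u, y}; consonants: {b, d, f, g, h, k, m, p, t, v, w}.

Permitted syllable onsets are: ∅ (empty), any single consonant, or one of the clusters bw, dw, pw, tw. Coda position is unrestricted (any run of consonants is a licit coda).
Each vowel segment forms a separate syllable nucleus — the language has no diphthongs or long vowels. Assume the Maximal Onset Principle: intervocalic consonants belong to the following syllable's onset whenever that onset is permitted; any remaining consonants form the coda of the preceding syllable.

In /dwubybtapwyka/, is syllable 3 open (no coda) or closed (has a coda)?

open

Nuclei (vowels): u, y, a, y, a → 5 syllables.
/u…y/ gap (V1→V2): /b/ is a single consonant, so it becomes the next onset.
/y…a/ gap (V2→V3): /bt/; trying suffixes from longest down, /t/ is the first permitted one, so coda /b/ | onset /t/.
/a…y/ gap (V3→V4): cluster /pw/ — /pw/ is itself a permitted onset, so the whole cluster goes right; preceding coda = ∅.
/y…a/ gap (V4→V5): just /k/ — single C goes to the following onset.
Putting it together: dwu.byb.ta.pwy.ka.
Syllable 3 is /ta/; it ends in its nucleus with no coda, so it is open.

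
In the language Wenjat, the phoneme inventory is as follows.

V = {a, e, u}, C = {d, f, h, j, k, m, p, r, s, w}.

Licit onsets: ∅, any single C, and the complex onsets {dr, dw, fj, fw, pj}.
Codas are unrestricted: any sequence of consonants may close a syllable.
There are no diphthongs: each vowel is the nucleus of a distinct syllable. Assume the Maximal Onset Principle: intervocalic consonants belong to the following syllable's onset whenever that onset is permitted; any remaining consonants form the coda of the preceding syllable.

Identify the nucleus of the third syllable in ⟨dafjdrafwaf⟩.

Nuclei (vowels): a, a, a → 3 syllables.
The third nucleus (vowel 3 from the left) is /a/.

a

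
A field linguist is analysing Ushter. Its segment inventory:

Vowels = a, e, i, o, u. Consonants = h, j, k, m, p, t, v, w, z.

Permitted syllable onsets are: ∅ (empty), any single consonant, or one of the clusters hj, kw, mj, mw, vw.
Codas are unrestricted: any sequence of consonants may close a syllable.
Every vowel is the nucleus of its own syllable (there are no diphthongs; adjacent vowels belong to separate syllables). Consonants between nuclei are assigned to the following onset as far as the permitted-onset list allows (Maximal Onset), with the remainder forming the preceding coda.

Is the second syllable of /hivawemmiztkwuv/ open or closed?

The vowels are i, a, e, i, u — 5 nuclei, so 5 syllables.
V1 /i/ – V2 /a/: /v/ → onset of the next syllable (single consonants are always licit onsets).
V2 /a/ – V3 /e/: /w/ → onset of the next syllable (single consonants are always licit onsets).
V3 /e/ – V4 /i/: cluster /mm/ — the longest permitted-onset suffix is /m/; onset = /m/, preceding coda = /m/.
V4 /i/ – V5 /u/: /ztkw/; trying suffixes from longest down, /kw/ is the first permitted one, so coda /zt/ | onset /kw/.
Syllabification: hi.va.wem.mizt.kwuv.
Syllable 2 is /va/; it ends in its nucleus with no coda, so it is open.

open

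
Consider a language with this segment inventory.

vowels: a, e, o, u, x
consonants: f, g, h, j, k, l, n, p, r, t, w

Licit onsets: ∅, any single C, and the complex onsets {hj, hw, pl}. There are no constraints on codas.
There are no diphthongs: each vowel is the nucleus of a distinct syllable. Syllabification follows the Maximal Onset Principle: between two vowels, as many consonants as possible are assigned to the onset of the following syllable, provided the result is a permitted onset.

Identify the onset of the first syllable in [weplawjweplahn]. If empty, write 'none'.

w

Nuclei (vowels): e, a, e, a → 4 syllables.
/e…a/ gap (V1→V2): /pl/ — entire cluster is a permitted onset → onset /pl/, coda ∅.
/a…e/ gap (V2→V3): /wjw/ splits as /wj/ + /w/ (/w/ is the longest suffix that is a licit onset).
/e…a/ gap (V3→V4): /pl/ is a licit onset in full, so it all attaches to the next syllable.
So the parse is we.plawj.we.plahn.
Syllable 1 is /we/: onset /w/, nucleus /e/, coda ∅.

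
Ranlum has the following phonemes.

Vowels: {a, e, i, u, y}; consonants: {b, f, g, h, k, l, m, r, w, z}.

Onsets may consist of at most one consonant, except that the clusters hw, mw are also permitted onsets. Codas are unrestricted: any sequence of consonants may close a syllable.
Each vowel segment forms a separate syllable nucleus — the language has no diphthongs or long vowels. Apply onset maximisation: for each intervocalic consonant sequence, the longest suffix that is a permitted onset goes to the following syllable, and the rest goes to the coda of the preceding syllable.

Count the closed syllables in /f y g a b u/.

Vowels present: y, a, u; each is a nucleus, giving 3 syllables.
Between /y/ (V1) and /a/ (V2): /g/ → onset of the next syllable (single consonants are always licit onsets).
Between /a/ (V2) and /u/ (V3): /b/ → onset of the next syllable (single consonants are always licit onsets).
Syllabification: fy.ga.bu.
Classifying each syllable: /fy/ (open), /ga/ (open), /bu/ (open).
Closed syllables: 0.

0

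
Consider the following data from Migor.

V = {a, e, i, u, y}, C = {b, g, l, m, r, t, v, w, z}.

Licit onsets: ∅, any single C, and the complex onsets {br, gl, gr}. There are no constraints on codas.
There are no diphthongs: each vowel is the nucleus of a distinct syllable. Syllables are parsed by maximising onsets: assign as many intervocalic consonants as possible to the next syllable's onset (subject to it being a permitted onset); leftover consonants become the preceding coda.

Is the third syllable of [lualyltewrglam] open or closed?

closed

Vowels present: u, a, y, e, a; each is a nucleus, giving 5 syllables.
V1 /u/ – V2 /a/: nothing intervenes; syllable break is V.V.
V2 /a/ – V3 /y/: /l/ is a single consonant, so it becomes the next onset.
V3 /y/ – V4 /e/: /lt/ splits as /l/ + /t/ (/t/ is the longest suffix that is a licit onset).
V4 /e/ – V5 /a/: /wrgl/ splits as /wr/ + /gl/ (/gl/ is the longest suffix that is a licit onset).
Syllabification: lu.a.lyl.tewr.glam.
Syllable 3 is /lyl/ with coda /l/, so it is closed.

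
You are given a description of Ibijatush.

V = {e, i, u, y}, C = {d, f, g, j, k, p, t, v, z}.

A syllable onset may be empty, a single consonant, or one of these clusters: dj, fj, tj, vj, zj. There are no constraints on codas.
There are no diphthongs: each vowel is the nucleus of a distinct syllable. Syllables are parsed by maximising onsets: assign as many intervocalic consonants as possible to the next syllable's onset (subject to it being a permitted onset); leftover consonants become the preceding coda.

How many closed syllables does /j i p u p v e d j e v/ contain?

2

Nuclei (vowels): i, u, e, e → 4 syllables.
Between /i/ (V1) and /u/ (V2): /p/ → onset of the next syllable (single consonants are always licit onsets).
Between /u/ (V2) and /e/ (V3): cluster /pv/ — the longest permitted-onset suffix is /v/; onset = /v/, preceding coda = /p/.
Between /e/ (V3) and /e/ (V4): /dj/ is a licit onset in full, so it all attaches to the next syllable.
Result: ji.pup.ve.djev.
Classifying each syllable: /ji/ (open), /pup/ (closed), /ve/ (open), /djev/ (closed).
Closed syllables: 2.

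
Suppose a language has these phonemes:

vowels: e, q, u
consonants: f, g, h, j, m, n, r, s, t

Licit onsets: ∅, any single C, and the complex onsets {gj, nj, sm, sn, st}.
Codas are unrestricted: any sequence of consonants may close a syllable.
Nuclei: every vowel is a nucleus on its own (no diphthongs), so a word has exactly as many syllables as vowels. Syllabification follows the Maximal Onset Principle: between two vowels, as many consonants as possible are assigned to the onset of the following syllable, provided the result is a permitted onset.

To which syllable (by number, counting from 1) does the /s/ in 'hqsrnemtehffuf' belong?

1

The vowels are q, e, e, u — 4 nuclei, so 4 syllables.
σ1/σ2 boundary: cluster /srn/ — the longest permitted-onset suffix is /n/; onset = /n/, preceding coda = /sr/.
σ2/σ3 boundary: /mt/; trying suffixes from longest down, /t/ is the first permitted one, so coda /m/ | onset /t/.
σ3/σ4 boundary: /hff/; trying suffixes from longest down, /f/ is the first permitted one, so coda /hf/ | onset /f/.
So the parse is hqsr.nem.tehf.fuf.
The /s/ is in the coda of syllable 1 (/hqsr/).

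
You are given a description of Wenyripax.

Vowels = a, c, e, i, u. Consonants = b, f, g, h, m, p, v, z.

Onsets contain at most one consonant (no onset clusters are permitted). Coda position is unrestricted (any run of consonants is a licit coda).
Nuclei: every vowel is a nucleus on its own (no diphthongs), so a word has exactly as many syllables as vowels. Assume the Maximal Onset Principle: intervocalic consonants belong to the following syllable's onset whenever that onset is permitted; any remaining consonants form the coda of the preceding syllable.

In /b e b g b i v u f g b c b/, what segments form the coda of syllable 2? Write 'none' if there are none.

none

Nuclei (vowels): e, i, u, c → 4 syllables.
V1 /e/ – V2 /i/: /bgb/ splits as /bg/ + /b/ (/b/ is the longest suffix that is a licit onset).
V2 /i/ – V3 /u/: /v/ is a single consonant, so it becomes the next onset.
V3 /u/ – V4 /c/: cluster /fgb/ — the longest permitted-onset suffix is /b/; onset = /b/, preceding coda = /fg/.
So the parse is bebg.bi.vufg.bcb.
Syllable 2 is /bi/: onset /b/, nucleus /i/, coda ∅.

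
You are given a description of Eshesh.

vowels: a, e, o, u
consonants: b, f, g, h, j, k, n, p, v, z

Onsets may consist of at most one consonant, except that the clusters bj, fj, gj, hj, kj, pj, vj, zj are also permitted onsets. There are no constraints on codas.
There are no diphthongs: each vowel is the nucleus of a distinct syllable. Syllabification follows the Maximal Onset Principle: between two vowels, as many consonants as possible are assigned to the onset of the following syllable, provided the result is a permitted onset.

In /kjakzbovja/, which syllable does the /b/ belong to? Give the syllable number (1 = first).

2

Vowels present: a, o, a; each is a nucleus, giving 3 syllables.
σ1/σ2 boundary: /kzb/ — longest licit onset from the right is /b/, leaving /kz/ as coda.
σ2/σ3 boundary: /vj/ — entire cluster is a permitted onset → onset /vj/, coda ∅.
So the parse is kjakz.bo.vja.
The /b/ is in the onset of syllable 2 (/bo/).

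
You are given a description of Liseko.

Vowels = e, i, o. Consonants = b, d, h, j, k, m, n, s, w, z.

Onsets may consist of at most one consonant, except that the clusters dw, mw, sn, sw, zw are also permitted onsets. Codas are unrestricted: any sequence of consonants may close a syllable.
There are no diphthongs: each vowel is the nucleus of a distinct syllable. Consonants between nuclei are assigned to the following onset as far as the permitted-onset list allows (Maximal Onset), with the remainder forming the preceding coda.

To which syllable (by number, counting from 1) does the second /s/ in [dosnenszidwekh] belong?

Nuclei (vowels): o, e, i, e → 4 syllables.
/o…e/ gap (V1→V2): /sn/ — entire cluster is a permitted onset → onset /sn/, coda ∅.
/e…i/ gap (V2→V3): /nsz/; trying suffixes from longest down, /z/ is the first permitted one, so coda /ns/ | onset /z/.
/i…e/ gap (V3→V4): cluster /dw/ — /dw/ is itself a permitted onset, so the whole cluster goes right; preceding coda = ∅.
So the parse is do.snens.zi.dwekh.
The second /s/ is in the coda of syllable 2 (/snens/).

2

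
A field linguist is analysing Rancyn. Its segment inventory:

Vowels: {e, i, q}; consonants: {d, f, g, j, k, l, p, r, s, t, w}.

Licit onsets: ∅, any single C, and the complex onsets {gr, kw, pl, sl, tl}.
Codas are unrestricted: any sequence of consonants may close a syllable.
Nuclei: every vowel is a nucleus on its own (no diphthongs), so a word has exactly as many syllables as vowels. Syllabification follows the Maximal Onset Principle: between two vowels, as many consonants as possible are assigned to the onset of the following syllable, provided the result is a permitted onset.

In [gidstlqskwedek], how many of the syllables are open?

Nuclei (vowels): i, q, e, e → 4 syllables.
/i…q/ gap (V1→V2): /dstl/ splits as /ds/ + /tl/ (/tl/ is the longest suffix that is a licit onset).
/q…e/ gap (V2→V3): /skw/ — longest licit onset from the right is /kw/, leaving /s/ as coda.
/e…e/ gap (V3→V4): /d/ is a single consonant, so it becomes the next onset.
Result: gids.tlqs.kwe.dek.
Classifying each syllable: /gids/ (closed), /tlqs/ (closed), /kwe/ (open), /dek/ (closed).
Open syllables: 1.

1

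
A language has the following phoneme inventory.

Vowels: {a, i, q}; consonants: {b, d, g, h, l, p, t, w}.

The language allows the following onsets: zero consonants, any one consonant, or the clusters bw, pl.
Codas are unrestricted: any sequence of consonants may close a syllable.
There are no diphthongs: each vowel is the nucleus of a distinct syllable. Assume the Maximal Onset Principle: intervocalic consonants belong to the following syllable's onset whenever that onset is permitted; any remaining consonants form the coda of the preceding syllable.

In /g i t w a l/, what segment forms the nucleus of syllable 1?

The vowels are i, a — 2 nuclei, so 2 syllables.
The first nucleus (vowel 1 from the left) is /i/.

i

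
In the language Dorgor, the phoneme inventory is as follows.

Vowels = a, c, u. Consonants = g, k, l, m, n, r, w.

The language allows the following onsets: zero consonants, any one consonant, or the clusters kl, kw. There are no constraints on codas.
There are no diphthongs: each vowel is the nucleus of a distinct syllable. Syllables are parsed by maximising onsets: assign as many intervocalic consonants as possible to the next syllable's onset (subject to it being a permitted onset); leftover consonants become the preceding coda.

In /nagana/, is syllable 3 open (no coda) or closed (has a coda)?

The vowels are a, a, a — 3 nuclei, so 3 syllables.
/a…a/ gap (V1→V2): /g/ → onset of the next syllable (single consonants are always licit onsets).
/a…a/ gap (V2→V3): just /n/ — single C goes to the following onset.
Syllabification: na.ga.na.
Syllable 3 is /na/; it ends in its nucleus with no coda, so it is open.

open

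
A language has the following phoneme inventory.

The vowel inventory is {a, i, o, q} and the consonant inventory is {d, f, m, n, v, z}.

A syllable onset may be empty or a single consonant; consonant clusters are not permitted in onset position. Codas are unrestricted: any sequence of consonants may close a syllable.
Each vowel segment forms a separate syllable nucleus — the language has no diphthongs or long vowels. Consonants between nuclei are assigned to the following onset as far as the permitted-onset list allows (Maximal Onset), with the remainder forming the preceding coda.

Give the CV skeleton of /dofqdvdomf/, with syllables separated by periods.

CV.CVCC.CVCC

The vowels are o, q, o — 3 nuclei, so 3 syllables.
/o…q/ gap (V1→V2): just /f/ — single C goes to the following onset.
/q…o/ gap (V2→V3): /dvd/ splits as /dv/ + /d/ (/d/ is the longest suffix that is a licit onset).
Result: do.fqdv.domf.
Mapping each syllable to C/V: /do/ → CV, /fqdv/ → CVCC, /domf/ → CVCC.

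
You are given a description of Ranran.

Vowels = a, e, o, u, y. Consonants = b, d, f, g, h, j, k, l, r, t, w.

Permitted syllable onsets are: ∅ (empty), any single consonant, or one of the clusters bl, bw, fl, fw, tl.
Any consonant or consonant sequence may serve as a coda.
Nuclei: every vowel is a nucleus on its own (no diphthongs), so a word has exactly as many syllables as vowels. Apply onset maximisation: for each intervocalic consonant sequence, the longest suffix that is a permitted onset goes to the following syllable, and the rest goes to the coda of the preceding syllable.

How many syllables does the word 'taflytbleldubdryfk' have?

The vowels are a, y, e, u, y — 5 nuclei, so 5 syllables.

5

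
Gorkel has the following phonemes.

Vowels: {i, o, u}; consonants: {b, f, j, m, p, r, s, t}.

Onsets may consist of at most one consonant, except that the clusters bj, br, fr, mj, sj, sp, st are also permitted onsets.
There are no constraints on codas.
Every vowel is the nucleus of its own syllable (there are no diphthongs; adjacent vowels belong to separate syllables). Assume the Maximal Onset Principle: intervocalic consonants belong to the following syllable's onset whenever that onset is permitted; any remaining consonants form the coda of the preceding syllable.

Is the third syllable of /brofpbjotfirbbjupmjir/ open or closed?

closed

Vowels present: o, o, i, u, i; each is a nucleus, giving 5 syllables.
/o…o/ gap (V1→V2): cluster /fpbj/ — the longest permitted-onset suffix is /bj/; onset = /bj/, preceding coda = /fp/.
/o…i/ gap (V2→V3): /tf/ — longest licit onset from the right is /f/, leaving /t/ as coda.
/i…u/ gap (V3→V4): cluster /rbbj/ — the longest permitted-onset suffix is /bj/; onset = /bj/, preceding coda = /rb/.
/u…i/ gap (V4→V5): cluster /pmj/ — the longest permitted-onset suffix is /mj/; onset = /mj/, preceding coda = /p/.
Syllabification: brofp.bjot.firb.bjup.mjir.
Syllable 3 is /firb/ with coda /rb/, so it is closed.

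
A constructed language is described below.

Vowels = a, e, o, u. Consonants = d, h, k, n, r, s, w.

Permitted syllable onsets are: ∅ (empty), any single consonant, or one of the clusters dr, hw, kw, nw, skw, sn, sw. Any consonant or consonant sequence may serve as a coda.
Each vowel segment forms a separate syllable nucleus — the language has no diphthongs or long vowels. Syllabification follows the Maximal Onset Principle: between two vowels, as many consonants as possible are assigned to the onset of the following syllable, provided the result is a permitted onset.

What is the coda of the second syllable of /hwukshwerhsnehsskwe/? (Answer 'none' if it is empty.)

rh

Vowels present: u, e, e, e; each is a nucleus, giving 4 syllables.
V1 /u/ – V2 /e/: /kshw/ splits as /ks/ + /hw/ (/hw/ is the longest suffix that is a licit onset).
V2 /e/ – V3 /e/: /rhsn/ splits as /rh/ + /sn/ (/sn/ is the longest suffix that is a licit onset).
V3 /e/ – V4 /e/: /hsskw/; trying suffixes from longest down, /skw/ is the first permitted one, so coda /hs/ | onset /skw/.
So the parse is hwuks.hwerh.snehs.skwe.
Syllable 2 is /hwerh/: onset /hw/, nucleus /e/, coda /rh/.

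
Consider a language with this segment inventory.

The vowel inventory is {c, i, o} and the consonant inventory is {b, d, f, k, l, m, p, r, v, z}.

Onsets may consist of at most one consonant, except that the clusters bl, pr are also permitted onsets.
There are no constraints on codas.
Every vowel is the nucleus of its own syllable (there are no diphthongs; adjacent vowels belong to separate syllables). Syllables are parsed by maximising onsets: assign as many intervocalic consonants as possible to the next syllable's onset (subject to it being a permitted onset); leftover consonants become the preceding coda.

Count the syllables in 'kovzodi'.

3

Nuclei (vowels): o, o, i → 3 syllables.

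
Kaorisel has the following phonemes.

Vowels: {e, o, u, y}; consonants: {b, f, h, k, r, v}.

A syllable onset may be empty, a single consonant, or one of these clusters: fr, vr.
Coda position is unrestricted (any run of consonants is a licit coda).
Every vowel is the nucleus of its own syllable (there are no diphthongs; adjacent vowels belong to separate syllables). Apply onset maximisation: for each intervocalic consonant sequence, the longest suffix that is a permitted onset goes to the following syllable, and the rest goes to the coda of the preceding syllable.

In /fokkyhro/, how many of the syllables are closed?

2

Nuclei (vowels): o, y, o → 3 syllables.
/o…y/ gap (V1→V2): cluster /kk/ — the longest permitted-onset suffix is /k/; onset = /k/, preceding coda = /k/.
/y…o/ gap (V2→V3): /hr/; trying suffixes from longest down, /r/ is the first permitted one, so coda /h/ | onset /r/.
Syllabification: fok.kyh.ro.
Classifying each syllable: /fok/ (closed), /kyh/ (closed), /ro/ (open).
Closed syllables: 2.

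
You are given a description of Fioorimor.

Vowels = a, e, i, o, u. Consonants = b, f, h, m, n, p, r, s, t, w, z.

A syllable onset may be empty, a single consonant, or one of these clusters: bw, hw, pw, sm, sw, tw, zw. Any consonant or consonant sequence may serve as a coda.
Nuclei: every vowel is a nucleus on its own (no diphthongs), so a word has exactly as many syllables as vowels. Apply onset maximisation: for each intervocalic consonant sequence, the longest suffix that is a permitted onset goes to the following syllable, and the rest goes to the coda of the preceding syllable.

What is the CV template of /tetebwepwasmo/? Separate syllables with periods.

The vowels are e, e, e, a, o — 5 nuclei, so 5 syllables.
/e…e/ gap (V1→V2): just /t/ — single C goes to the following onset.
/e…e/ gap (V2→V3): /bw/ is a licit onset in full, so it all attaches to the next syllable.
/e…a/ gap (V3→V4): cluster /pw/ — /pw/ is itself a permitted onset, so the whole cluster goes right; preceding coda = ∅.
/a…o/ gap (V4→V5): /sm/ — entire cluster is a permitted onset → onset /sm/, coda ∅.
Putting it together: te.te.bwe.pwa.smo.
Mapping each syllable to C/V: /te/ → CV, /te/ → CV, /bwe/ → CCV, /pwa/ → CCV, /smo/ → CCV.

CV.CV.CCV.CCV.CCV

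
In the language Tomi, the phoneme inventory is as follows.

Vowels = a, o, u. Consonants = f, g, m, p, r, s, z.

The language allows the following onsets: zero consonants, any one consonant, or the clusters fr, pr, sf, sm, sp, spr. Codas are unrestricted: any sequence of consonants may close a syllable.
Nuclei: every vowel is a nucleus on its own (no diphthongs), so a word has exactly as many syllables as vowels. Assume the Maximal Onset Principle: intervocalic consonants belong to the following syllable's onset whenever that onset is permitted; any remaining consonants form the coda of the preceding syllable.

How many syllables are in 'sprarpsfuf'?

Vowels present: a, u; each is a nucleus, giving 2 syllables.

2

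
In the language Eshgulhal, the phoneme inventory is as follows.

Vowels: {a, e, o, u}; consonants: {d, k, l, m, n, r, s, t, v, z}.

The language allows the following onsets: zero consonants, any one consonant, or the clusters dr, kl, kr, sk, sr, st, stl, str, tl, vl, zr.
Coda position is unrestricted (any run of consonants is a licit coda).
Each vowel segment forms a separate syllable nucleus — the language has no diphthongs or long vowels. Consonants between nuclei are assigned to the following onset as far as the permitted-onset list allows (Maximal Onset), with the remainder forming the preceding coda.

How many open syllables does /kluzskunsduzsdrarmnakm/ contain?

Nuclei (vowels): u, u, u, a, a → 5 syllables.
V1 /u/ – V2 /u/: /zsk/ splits as /z/ + /sk/ (/sk/ is the longest suffix that is a licit onset).
V2 /u/ – V3 /u/: cluster /nsd/ — the longest permitted-onset suffix is /d/; onset = /d/, preceding coda = /ns/.
V3 /u/ – V4 /a/: /zsdr/; trying suffixes from longest down, /dr/ is the first permitted one, so coda /zs/ | onset /dr/.
V4 /a/ – V5 /a/: /rmn/ — longest licit onset from the right is /n/, leaving /rm/ as coda.
Putting it together: kluz.skuns.duzs.drarm.nakm.
Classifying each syllable: /kluz/ (closed), /skuns/ (closed), /duzs/ (closed), /drarm/ (closed), /nakm/ (closed).
Open syllables: 0.

0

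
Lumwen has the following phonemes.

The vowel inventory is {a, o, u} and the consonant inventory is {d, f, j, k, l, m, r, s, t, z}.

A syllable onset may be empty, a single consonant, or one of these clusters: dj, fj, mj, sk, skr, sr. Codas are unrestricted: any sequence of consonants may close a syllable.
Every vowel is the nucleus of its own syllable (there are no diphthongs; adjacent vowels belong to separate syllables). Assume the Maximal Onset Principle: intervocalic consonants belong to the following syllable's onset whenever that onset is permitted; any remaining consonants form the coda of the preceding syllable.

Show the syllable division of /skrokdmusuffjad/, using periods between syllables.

skrokd.mu.suf.fjad

The vowels are o, u, u, a — 4 nuclei, so 4 syllables.
σ1/σ2 boundary: cluster /kdm/ — the longest permitted-onset suffix is /m/; onset = /m/, preceding coda = /kd/.
σ2/σ3 boundary: just /s/ — single C goes to the following onset.
σ3/σ4 boundary: /ffj/ splits as /f/ + /fj/ (/fj/ is the longest suffix that is a licit onset).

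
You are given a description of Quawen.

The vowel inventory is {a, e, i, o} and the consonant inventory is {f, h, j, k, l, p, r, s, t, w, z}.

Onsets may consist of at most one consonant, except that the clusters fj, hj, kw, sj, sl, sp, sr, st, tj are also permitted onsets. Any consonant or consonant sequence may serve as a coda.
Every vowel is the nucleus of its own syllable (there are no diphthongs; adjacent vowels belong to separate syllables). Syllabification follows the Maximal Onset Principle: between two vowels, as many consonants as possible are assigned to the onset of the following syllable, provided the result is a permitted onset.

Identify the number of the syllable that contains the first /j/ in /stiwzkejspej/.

2

The vowels are i, e, e — 3 nuclei, so 3 syllables.
σ1/σ2 boundary: cluster /wzk/ — the longest permitted-onset suffix is /k/; onset = /k/, preceding coda = /wz/.
σ2/σ3 boundary: cluster /jsp/ — the longest permitted-onset suffix is /sp/; onset = /sp/, preceding coda = /j/.
Syllabification: stiwz.kej.spej.
The first /j/ is in the coda of syllable 2 (/kej/).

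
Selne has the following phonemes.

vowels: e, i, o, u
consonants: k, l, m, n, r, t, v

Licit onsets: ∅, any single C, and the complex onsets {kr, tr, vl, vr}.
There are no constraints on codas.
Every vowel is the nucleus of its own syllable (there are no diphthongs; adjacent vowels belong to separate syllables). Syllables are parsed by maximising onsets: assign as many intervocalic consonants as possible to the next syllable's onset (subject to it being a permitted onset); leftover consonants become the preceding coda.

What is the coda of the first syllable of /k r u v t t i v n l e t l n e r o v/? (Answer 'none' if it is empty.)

vt

Vowels present: u, i, e, e, o; each is a nucleus, giving 5 syllables.
V1 /u/ – V2 /i/: /vtt/ — longest licit onset from the right is /t/, leaving /vt/ as coda.
V2 /i/ – V3 /e/: /vnl/ — longest licit onset from the right is /l/, leaving /vn/ as coda.
V3 /e/ – V4 /e/: /tln/ — longest licit onset from the right is /n/, leaving /tl/ as coda.
V4 /e/ – V5 /o/: /r/ → onset of the next syllable (single consonants are always licit onsets).
Putting it together: kruvt.tivn.letl.ne.rov.
Syllable 1 is /kruvt/: onset /kr/, nucleus /u/, coda /vt/.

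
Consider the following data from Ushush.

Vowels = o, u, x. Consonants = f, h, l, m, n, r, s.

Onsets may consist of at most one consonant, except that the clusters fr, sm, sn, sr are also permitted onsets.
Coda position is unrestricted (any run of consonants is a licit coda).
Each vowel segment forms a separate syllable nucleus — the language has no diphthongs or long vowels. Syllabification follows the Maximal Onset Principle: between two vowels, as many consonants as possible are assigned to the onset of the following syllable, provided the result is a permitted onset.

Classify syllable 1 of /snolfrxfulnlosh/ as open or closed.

The vowels are o, x, u, o — 4 nuclei, so 4 syllables.
V1 /o/ – V2 /x/: /lfr/; trying suffixes from longest down, /fr/ is the first permitted one, so coda /l/ | onset /fr/.
V2 /x/ – V3 /u/: /f/ → onset of the next syllable (single consonants are always licit onsets).
V3 /u/ – V4 /o/: /lnl/ — longest licit onset from the right is /l/, leaving /ln/ as coda.
Result: snol.frx.fuln.losh.
Syllable 1 is /snol/ with coda /l/, so it is closed.

closed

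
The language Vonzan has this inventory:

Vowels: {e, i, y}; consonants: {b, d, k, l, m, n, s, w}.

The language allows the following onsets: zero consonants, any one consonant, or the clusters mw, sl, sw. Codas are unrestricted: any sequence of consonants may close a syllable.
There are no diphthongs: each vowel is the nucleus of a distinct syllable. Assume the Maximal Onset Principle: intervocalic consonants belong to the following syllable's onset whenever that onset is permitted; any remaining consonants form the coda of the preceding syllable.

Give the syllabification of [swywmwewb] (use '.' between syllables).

Nuclei (vowels): y, e → 2 syllables.
V1 /y/ – V2 /e/: /wmw/ — longest licit onset from the right is /mw/, leaving /w/ as coda.

swyw.mwewb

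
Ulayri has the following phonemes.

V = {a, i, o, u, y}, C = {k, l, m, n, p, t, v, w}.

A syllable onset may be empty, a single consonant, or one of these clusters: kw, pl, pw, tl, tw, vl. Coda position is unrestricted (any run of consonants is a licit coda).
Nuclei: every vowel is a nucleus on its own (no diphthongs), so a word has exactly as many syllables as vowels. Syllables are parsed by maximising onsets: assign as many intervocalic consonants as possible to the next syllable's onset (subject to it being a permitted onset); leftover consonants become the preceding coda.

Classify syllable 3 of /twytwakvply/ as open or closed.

Nuclei (vowels): y, a, y → 3 syllables.
Between /y/ (V1) and /a/ (V2): /tw/ is a licit onset in full, so it all attaches to the next syllable.
Between /a/ (V2) and /y/ (V3): /kvpl/ splits as /kv/ + /pl/ (/pl/ is the longest suffix that is a licit onset).
Syllabification: twy.twakv.ply.
Syllable 3 is /ply/; it ends in its nucleus with no coda, so it is open.

open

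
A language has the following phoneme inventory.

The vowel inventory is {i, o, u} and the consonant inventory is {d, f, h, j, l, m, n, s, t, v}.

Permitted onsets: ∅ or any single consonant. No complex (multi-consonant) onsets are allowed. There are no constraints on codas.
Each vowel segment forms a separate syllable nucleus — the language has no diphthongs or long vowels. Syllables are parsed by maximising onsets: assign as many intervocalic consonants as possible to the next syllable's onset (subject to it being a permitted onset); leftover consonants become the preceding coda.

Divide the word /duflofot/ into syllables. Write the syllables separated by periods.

duf.lo.fot

The vowels are u, o, o — 3 nuclei, so 3 syllables.
σ1/σ2 boundary: /fl/ splits as /f/ + /l/ (/l/ is the longest suffix that is a licit onset).
σ2/σ3 boundary: /f/ is a single consonant, so it becomes the next onset.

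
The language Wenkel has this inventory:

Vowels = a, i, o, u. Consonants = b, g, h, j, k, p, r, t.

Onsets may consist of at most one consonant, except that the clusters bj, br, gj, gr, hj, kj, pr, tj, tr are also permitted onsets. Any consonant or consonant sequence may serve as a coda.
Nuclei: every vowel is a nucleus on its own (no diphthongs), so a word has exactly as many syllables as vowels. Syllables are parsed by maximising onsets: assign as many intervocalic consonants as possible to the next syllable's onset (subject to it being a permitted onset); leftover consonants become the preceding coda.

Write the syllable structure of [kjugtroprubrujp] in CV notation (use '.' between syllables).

CCVC.CCV.CCV.CCVCC

The vowels are u, o, u, u — 4 nuclei, so 4 syllables.
/u…o/ gap (V1→V2): /gtr/ — longest licit onset from the right is /tr/, leaving /g/ as coda.
/o…u/ gap (V2→V3): cluster /pr/ — /pr/ is itself a permitted onset, so the whole cluster goes right; preceding coda = ∅.
/u…u/ gap (V3→V4): /br/ — entire cluster is a permitted onset → onset /br/, coda ∅.
So the parse is kjug.tro.pru.brujp.
Mapping each syllable to C/V: /kjug/ → CCVC, /tro/ → CCV, /pru/ → CCV, /brujp/ → CCVCC.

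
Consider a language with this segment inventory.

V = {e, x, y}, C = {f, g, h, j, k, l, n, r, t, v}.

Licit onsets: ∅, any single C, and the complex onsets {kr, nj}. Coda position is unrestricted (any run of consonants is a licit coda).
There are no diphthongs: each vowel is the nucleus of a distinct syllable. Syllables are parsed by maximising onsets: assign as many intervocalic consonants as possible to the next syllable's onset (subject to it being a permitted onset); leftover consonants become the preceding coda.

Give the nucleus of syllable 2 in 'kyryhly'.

y

Vowels present: y, y, y; each is a nucleus, giving 3 syllables.
The second nucleus (vowel 2 from the left) is /y/.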